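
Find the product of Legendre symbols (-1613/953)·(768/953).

By multiplicativity, (-1613·768/953) = (-1613/953)·(768/953).
First factor (-1613/953):
(-1613/953)
  = (293/953)    [-1613 ≡ 293 mod 953]
  = (953/293)    [QR: 293 ≡ 1 mod 4, sign kept]
  = (74/293)    [953 ≡ 74 mod 293]
  = -(37/293)    [293 ≡ 5 mod 8 ⇒ (2/293) = -1]
  = -(293/37)    [QR: 37 ≡ 1 mod 4, sign kept]
  = -(34/37)    [293 ≡ 34 mod 37]
  = (17/37)    [37 ≡ 5 mod 8 ⇒ (2/37) = -1]
  = (37/17)    [QR: 17 ≡ 1 mod 4, sign kept]
  = (3/17)    [37 ≡ 3 mod 17]
  = (17/3)    [QR: 17 ≡ 1 mod 4, sign kept]
  = (2/3)    [17 ≡ 2 mod 3]
  = -(1/3)    [3 ≡ 3 mod 8 ⇒ (2/3) = -1]
  = -1    [(1/3) = 1]
Second factor (768/953):
(768/953)
  = (3/953)    [953 ≡ 1 mod 8 ⇒ (2/953)^8 = +1]
  = (953/3)    [QR: 953 ≡ 1 mod 4, sign kept]
  = (2/3)    [953 ≡ 2 mod 3]
  = -(1/3)    [3 ≡ 3 mod 8 ⇒ (2/3) = -1]
  = -1    [(1/3) = 1]
Product: (-1)·(-1) = 1.

1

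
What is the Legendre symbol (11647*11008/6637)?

By multiplicativity, (11647·11008/6637) = (11647/6637)·(11008/6637).
First factor (11647/6637):
Reduce the numerator: 11647 ≡ 5010 (mod 6637), so (11647/6637) = (5010/6637).
Factor out 2: 5010 = 2·2505. Since 6637 ≡ 5 (mod 8), (2/6637) = -1. Now have -(2505/6637).
2505 ≡ 1 (mod 4), so quadratic reciprocity gives (2505/6637) = (6637/2505). Reduce: 6637 ≡ 1627 (mod 2505). Now have -(1627/2505).
2505 ≡ 1 (mod 4), so quadratic reciprocity gives (1627/2505) = (2505/1627). Reduce: 2505 ≡ 878 (mod 1627). Now have -(878/1627).
Factor out 2: 878 = 2·439. Since 1627 ≡ 3 (mod 8), (2/1627) = -1. Now have (439/1627).
Both 439 ≡ 3 and 1627 ≡ 3 (mod 4), so reciprocity gives (439/1627) = -(1627/439). Reduce: 1627 ≡ 310 (mod 439). Now have -(310/439).
Factor out 2: 310 = 2·155. Since 439 ≡ 7 (mod 8), (2/439) = +1. Now have -(155/439).
Both 155 ≡ 3 and 439 ≡ 3 (mod 4), so reciprocity gives (155/439) = -(439/155). Reduce: 439 ≡ 129 (mod 155). Now have (129/155).
129 ≡ 1 (mod 4), so quadratic reciprocity gives (129/155) = (155/129). Reduce: 155 ≡ 26 (mod 129). Now have (26/129).
Factor out 2: 26 = 2·13. Since 129 ≡ 1 (mod 8), (2/129) = +1. Now have (13/129).
13 ≡ 1 (mod 4), so quadratic reciprocity gives (13/129) = (129/13). Reduce: 129 ≡ 12 (mod 13). Now have (12/13).
Factor out 2: 12 = 2^2·3. Since 13 ≡ 5 (mod 8), (2/13) = -1, and (2/13)^2 = +1. Now have (3/13).
13 ≡ 1 (mod 4), so quadratic reciprocity gives (3/13) = (13/3). Reduce: 13 ≡ 1 (mod 3). Now have (1/3).
(1/3) = 1. Collecting the sign factors: 1.
Second factor (11008/6637):
Reduce the numerator: 11008 ≡ 4371 (mod 6637), so (11008/6637) = (4371/6637).
6637 ≡ 1 (mod 4), so quadratic reciprocity gives (4371/6637) = (6637/4371). Reduce: 6637 ≡ 2266 (mod 4371). Now have (2266/4371).
Factor out 2: 2266 = 2·1133. Since 4371 ≡ 3 (mod 8), (2/4371) = -1. Now have -(1133/4371).
1133 ≡ 1 (mod 4), so quadratic reciprocity gives (1133/4371) = (4371/1133). Reduce: 4371 ≡ 972 (mod 1133). Now have -(972/1133).
Factor out 2: 972 = 2^2·243. Since 1133 ≡ 5 (mod 8), (2/1133) = -1, and (2/1133)^2 = +1. Now have -(243/1133).
1133 ≡ 1 (mod 4), so quadratic reciprocity gives (243/1133) = (1133/243). Reduce: 1133 ≡ 161 (mod 243). Now have -(161/243).
161 ≡ 1 (mod 4), so quadratic reciprocity gives (161/243) = (243/161). Reduce: 243 ≡ 82 (mod 161). Now have -(82/161).
Factor out 2: 82 = 2·41. Since 161 ≡ 1 (mod 8), (2/161) = +1. Now have -(41/161).
41 ≡ 1 (mod 4), so quadratic reciprocity gives (41/161) = (161/41). Reduce: 161 ≡ 38 (mod 41). Now have -(38/41).
Factor out 2: 38 = 2·19. Since 41 ≡ 1 (mod 8), (2/41) = +1. Now have -(19/41).
41 ≡ 1 (mod 4), so quadratic reciprocity gives (19/41) = (41/19). Reduce: 41 ≡ 3 (mod 19). Now have -(3/19).
Both 3 ≡ 3 and 19 ≡ 3 (mod 4), so reciprocity gives (3/19) = -(19/3). Reduce: 19 ≡ 1 (mod 3). Now have (1/3).
(1/3) = 1. Collecting the sign factors: 1.
Product: (1)·(1) = 1.

1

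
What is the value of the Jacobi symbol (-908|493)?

-1

Reduce the numerator: -908 ≡ 78 (mod 493), so (-908|493) = (78|493).
Factor out 2: 78 = 2·39. Since 493 ≡ 5 (mod 8), (2|493) = -1. Now have -(39|493).
493 ≡ 1 (mod 4), so quadratic reciprocity gives (39|493) = (493|39). Reduce: 493 ≡ 25 (mod 39). Now have -(25|39).
25 ≡ 1 (mod 4), so quadratic reciprocity gives (25|39) = (39|25). Reduce: 39 ≡ 14 (mod 25). Now have -(14|25).
Factor out 2: 14 = 2·7. Since 25 ≡ 1 (mod 8), (2|25) = +1. Now have -(7|25).
25 ≡ 1 (mod 4), so quadratic reciprocity gives (7|25) = (25|7). Reduce: 25 ≡ 4 (mod 7). Now have -(4|7).
Factor out 2: 4 = 2^2. Since 7 ≡ 7 (mod 8), (2|7) = +1, and (2|7)^2 = +1. Now have -(1|7).
(1|7) = 1. Collecting the sign factors: -1.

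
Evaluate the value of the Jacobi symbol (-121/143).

(-121/143)
  = (22/143)    [-121 ≡ 22 mod 143]
  = (11/143)    [143 ≡ 7 mod 8 ⇒ (2/143) = +1]
  = -(143/11)    [QR: both ≡ 3 mod 4, sign flips]
  = -(0/11)    [143 ≡ 0 mod 11]
  = 0    [numerator 0, gcd > 1]

0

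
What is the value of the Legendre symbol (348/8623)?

1

Factor out 2: 348 = 2^2·87. Since 8623 ≡ 7 (mod 8), (2/8623) = +1, and (2/8623)^2 = +1. Now have (87/8623).
Both 87 ≡ 3 and 8623 ≡ 3 (mod 4), so reciprocity gives (87/8623) = -(8623/87). Reduce: 8623 ≡ 10 (mod 87). Now have -(10/87).
Factor out 2: 10 = 2·5. Since 87 ≡ 7 (mod 8), (2/87) = +1. Now have -(5/87).
5 ≡ 1 (mod 4), so quadratic reciprocity gives (5/87) = (87/5). Reduce: 87 ≡ 2 (mod 5). Now have -(2/5).
Factor out 2: 2 = 2. Since 5 ≡ 5 (mod 8), (2/5) = -1. Now have (1/5).
(1/5) = 1. Collecting the sign factors: 1.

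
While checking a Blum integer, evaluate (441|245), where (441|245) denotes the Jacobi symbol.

0

Reduce the numerator: 441 ≡ 196 (mod 245), so (441|245) = (196|245).
Factor out 2: 196 = 2^2·49. Since 245 ≡ 5 (mod 8), (2|245) = -1, and (2|245)^2 = +1. Now have (49|245).
49 ≡ 1 (mod 4), so quadratic reciprocity gives (49|245) = (245|49). Reduce: 245 ≡ 0 (mod 49). Now have (0|49).
The numerator is now 0 with denominator 49 > 1: the symbol is 0.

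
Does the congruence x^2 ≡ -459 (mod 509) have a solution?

no

Reduce the numerator: -459 ≡ 50 (mod 509), so (-459|509) = (50|509).
Factor out 2: 50 = 2·25. Since 509 ≡ 5 (mod 8), (2|509) = -1. Now have -(25|509).
25 ≡ 1 (mod 4), so quadratic reciprocity gives (25|509) = (509|25). Reduce: 509 ≡ 9 (mod 25). Now have -(9|25).
9 ≡ 1 (mod 4), so quadratic reciprocity gives (9|25) = (25|9). Reduce: 25 ≡ 7 (mod 9). Now have -(7|9).
9 ≡ 1 (mod 4), so quadratic reciprocity gives (7|9) = (9|7). Reduce: 9 ≡ 2 (mod 7). Now have -(2|7).
Factor out 2: 2 = 2. Since 7 ≡ 7 (mod 8), (2|7) = +1. Now have -(1|7).
(1|7) = 1. Collecting the sign factors: -1.
The Legendre symbol is -1, so x^2 ≡ -459 (mod 509) has no solution.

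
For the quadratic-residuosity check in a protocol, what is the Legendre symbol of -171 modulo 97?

-1

Reduce the numerator: -171 ≡ 23 (mod 97), so (-171|97) = (23|97).
97 ≡ 1 (mod 4), so quadratic reciprocity gives (23|97) = (97|23). Reduce: 97 ≡ 5 (mod 23). Now have (5|23).
5 ≡ 1 (mod 4), so quadratic reciprocity gives (5|23) = (23|5). Reduce: 23 ≡ 3 (mod 5). Now have (3|5).
5 ≡ 1 (mod 4), so quadratic reciprocity gives (3|5) = (5|3). Reduce: 5 ≡ 2 (mod 3). Now have (2|3).
Factor out 2: 2 = 2. Since 3 ≡ 3 (mod 8), (2|3) = -1. Now have -(1|3).
(1|3) = 1. Collecting the sign factors: -1.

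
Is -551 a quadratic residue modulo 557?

yes

(-551/557)
  = (6/557)    [-551 ≡ 6 mod 557]
  = -(3/557)    [557 ≡ 5 mod 8 ⇒ (2/557) = -1]
  = -(557/3)    [QR: 557 ≡ 1 mod 4, sign kept]
  = -(2/3)    [557 ≡ 2 mod 3]
  = (1/3)    [3 ≡ 3 mod 8 ⇒ (2/3) = -1]
  = 1    [(1/3) = 1]
(-551/557) = 1, and 557 is prime, so -551 is a quadratic residue mod 557.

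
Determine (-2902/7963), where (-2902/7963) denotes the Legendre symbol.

Pull out -1: (-2902/7963) = (-1/7963)·(2902/7963). Since 7963 ≡ 3 (mod 4), (-1/7963) = -1. Now have -(2902/7963).
Factor out 2: 2902 = 2·1451. Since 7963 ≡ 3 (mod 8), (2/7963) = -1. Now have (1451/7963).
Both 1451 ≡ 3 and 7963 ≡ 3 (mod 4), so reciprocity gives (1451/7963) = -(7963/1451). Reduce: 7963 ≡ 708 (mod 1451). Now have -(708/1451).
Factor out 2: 708 = 2^2·177. Since 1451 ≡ 3 (mod 8), (2/1451) = -1, and (2/1451)^2 = +1. Now have -(177/1451).
177 ≡ 1 (mod 4), so quadratic reciprocity gives (177/1451) = (1451/177). Reduce: 1451 ≡ 35 (mod 177). Now have -(35/177).
177 ≡ 1 (mod 4), so quadratic reciprocity gives (35/177) = (177/35). Reduce: 177 ≡ 2 (mod 35). Now have -(2/35).
Factor out 2: 2 = 2. Since 35 ≡ 3 (mod 8), (2/35) = -1. Now have (1/35).
(1/35) = 1. Collecting the sign factors: 1.

1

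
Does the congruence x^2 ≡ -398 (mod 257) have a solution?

(-398/257)
  = (116/257)    [-398 ≡ 116 mod 257]
  = (29/257)    [257 ≡ 1 mod 8 ⇒ (2/257)^2 = +1]
  = (257/29)    [QR: 29 ≡ 1 mod 4, sign kept]
  = (25/29)    [257 ≡ 25 mod 29]
  = (29/25)    [QR: 25 ≡ 1 mod 4, sign kept]
  = (4/25)    [29 ≡ 4 mod 25]
  = (1/25)    [25 ≡ 1 mod 8 ⇒ (2/25)^2 = +1]
  = 1    [(1/25) = 1]
(-398/257) = 1, and 257 is prime, so -398 is a quadratic residue mod 257.

yes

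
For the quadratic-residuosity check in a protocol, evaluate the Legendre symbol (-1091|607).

-1

(-1091|607)
  = (123|607)    [-1091 ≡ 123 mod 607]
  = -(607|123)    [QR: both ≡ 3 mod 4, sign flips]
  = -(115|123)    [607 ≡ 115 mod 123]
  = (123|115)    [QR: both ≡ 3 mod 4, sign flips]
  = (8|115)    [123 ≡ 8 mod 115]
  = -(1|115)    [115 ≡ 3 mod 8 ⇒ (2|115)^3 = -1]
  = -1    [(1|115) = 1]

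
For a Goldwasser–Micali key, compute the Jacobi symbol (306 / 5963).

-1

(306 / 5963)
  = -(153 / 5963)    [5963 ≡ 3 mod 8 ⇒ (2 / 5963) = -1]
  = -(5963 / 153)    [QR: 153 ≡ 1 mod 4, sign kept]
  = -(149 / 153)    [5963 ≡ 149 mod 153]
  = -(153 / 149)    [QR: 149 ≡ 1 mod 4, sign kept]
  = -(4 / 149)    [153 ≡ 4 mod 149]
  = -(1 / 149)    [149 ≡ 5 mod 8 ⇒ (2 / 149)^2 = +1]
  = -1    [(1 / 149) = 1]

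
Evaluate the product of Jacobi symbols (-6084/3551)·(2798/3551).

1

By multiplicativity, (-6084·2798/3551) = (-6084/3551)·(2798/3551).
First factor (-6084/3551):
Pull out -1: (-6084/3551) = (-1/3551)·(6084/3551). Since 3551 ≡ 3 (mod 4), (-1/3551) = -1. Now have -(6084/3551).
Reduce the numerator: 6084 ≡ 2533 (mod 3551), so (6084/3551) = (2533/3551).
2533 ≡ 1 (mod 4), so quadratic reciprocity gives (2533/3551) = (3551/2533). Reduce: 3551 ≡ 1018 (mod 2533). Now have -(1018/2533).
Factor out 2: 1018 = 2·509. Since 2533 ≡ 5 (mod 8), (2/2533) = -1. Now have (509/2533).
509 ≡ 1 (mod 4), so quadratic reciprocity gives (509/2533) = (2533/509). Reduce: 2533 ≡ 497 (mod 509). Now have (497/509).
497 ≡ 1 (mod 4), so quadratic reciprocity gives (497/509) = (509/497). Reduce: 509 ≡ 12 (mod 497). Now have (12/497).
Factor out 2: 12 = 2^2·3. Since 497 ≡ 1 (mod 8), (2/497) = +1, and (2/497)^2 = +1. Now have (3/497).
497 ≡ 1 (mod 4), so quadratic reciprocity gives (3/497) = (497/3). Reduce: 497 ≡ 2 (mod 3). Now have (2/3).
Factor out 2: 2 = 2. Since 3 ≡ 3 (mod 8), (2/3) = -1. Now have -(1/3).
(1/3) = 1. Collecting the sign factors: -1.
Second factor (2798/3551):
Factor out 2: 2798 = 2·1399. Since 3551 ≡ 7 (mod 8), (2/3551) = +1. Now have (1399/3551).
Both 1399 ≡ 3 and 3551 ≡ 3 (mod 4), so reciprocity gives (1399/3551) = -(3551/1399). Reduce: 3551 ≡ 753 (mod 1399). Now have -(753/1399).
753 ≡ 1 (mod 4), so quadratic reciprocity gives (753/1399) = (1399/753). Reduce: 1399 ≡ 646 (mod 753). Now have -(646/753).
Factor out 2: 646 = 2·323. Since 753 ≡ 1 (mod 8), (2/753) = +1. Now have -(323/753).
753 ≡ 1 (mod 4), so quadratic reciprocity gives (323/753) = (753/323). Reduce: 753 ≡ 107 (mod 323). Now have -(107/323).
Both 107 ≡ 3 and 323 ≡ 3 (mod 4), so reciprocity gives (107/323) = -(323/107). Reduce: 323 ≡ 2 (mod 107). Now have (2/107).
Factor out 2: 2 = 2. Since 107 ≡ 3 (mod 8), (2/107) = -1. Now have -(1/107).
(1/107) = 1. Collecting the sign factors: -1.
Product: (-1)·(-1) = 1.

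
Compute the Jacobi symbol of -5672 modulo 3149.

Reduce the numerator: -5672 ≡ 626 (mod 3149), so (-5672 / 3149) = (626 / 3149).
Factor out 2: 626 = 2·313. Since 3149 ≡ 5 (mod 8), (2 / 3149) = -1. Now have -(313 / 3149).
313 ≡ 1 (mod 4), so quadratic reciprocity gives (313 / 3149) = (3149 / 313). Reduce: 3149 ≡ 19 (mod 313). Now have -(19 / 313).
313 ≡ 1 (mod 4), so quadratic reciprocity gives (19 / 313) = (313 / 19). Reduce: 313 ≡ 9 (mod 19). Now have -(9 / 19).
9 ≡ 1 (mod 4), so quadratic reciprocity gives (9 / 19) = (19 / 9). Reduce: 19 ≡ 1 (mod 9). Now have -(1 / 9).
(1 / 9) = 1. Collecting the sign factors: -1.

-1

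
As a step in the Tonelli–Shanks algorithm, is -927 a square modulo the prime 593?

no

Reduce the numerator: -927 ≡ 259 (mod 593), so (-927/593) = (259/593).
593 ≡ 1 (mod 4), so quadratic reciprocity gives (259/593) = (593/259). Reduce: 593 ≡ 75 (mod 259). Now have (75/259).
Both 75 ≡ 3 and 259 ≡ 3 (mod 4), so reciprocity gives (75/259) = -(259/75). Reduce: 259 ≡ 34 (mod 75). Now have -(34/75).
Factor out 2: 34 = 2·17. Since 75 ≡ 3 (mod 8), (2/75) = -1. Now have (17/75).
17 ≡ 1 (mod 4), so quadratic reciprocity gives (17/75) = (75/17). Reduce: 75 ≡ 7 (mod 17). Now have (7/17).
17 ≡ 1 (mod 4), so quadratic reciprocity gives (7/17) = (17/7). Reduce: 17 ≡ 3 (mod 7). Now have (3/7).
Both 3 ≡ 3 and 7 ≡ 3 (mod 4), so reciprocity gives (3/7) = -(7/3). Reduce: 7 ≡ 1 (mod 3). Now have -(1/3).
(1/3) = 1. Collecting the sign factors: -1.
The Legendre symbol is -1, so x^2 ≡ -927 (mod 593) has no solution.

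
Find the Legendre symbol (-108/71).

(-108/71)
  = -(108/71)    [71 ≡ 3 mod 4 ⇒ (-1/71) = -1]
  = -(37/71)    [108 ≡ 37 mod 71]
  = -(71/37)    [QR: 37 ≡ 1 mod 4, sign kept]
  = -(34/37)    [71 ≡ 34 mod 37]
  = (17/37)    [37 ≡ 5 mod 8 ⇒ (2/37) = -1]
  = (37/17)    [QR: 17 ≡ 1 mod 4, sign kept]
  = (3/17)    [37 ≡ 3 mod 17]
  = (17/3)    [QR: 17 ≡ 1 mod 4, sign kept]
  = (2/3)    [17 ≡ 2 mod 3]
  = -(1/3)    [3 ≡ 3 mod 8 ⇒ (2/3) = -1]
  = -1    [(1/3) = 1]

-1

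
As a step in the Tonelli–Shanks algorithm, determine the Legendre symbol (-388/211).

(-388/211)
  = -(388/211)    [211 ≡ 3 mod 4 ⇒ (-1/211) = -1]
  = -(177/211)    [388 ≡ 177 mod 211]
  = -(211/177)    [QR: 177 ≡ 1 mod 4, sign kept]
  = -(34/177)    [211 ≡ 34 mod 177]
  = -(17/177)    [177 ≡ 1 mod 8 ⇒ (2/177) = +1]
  = -(177/17)    [QR: 17 ≡ 1 mod 4, sign kept]
  = -(7/17)    [177 ≡ 7 mod 17]
  = -(17/7)    [QR: 17 ≡ 1 mod 4, sign kept]
  = -(3/7)    [17 ≡ 3 mod 7]
  = (7/3)    [QR: both ≡ 3 mod 4, sign flips]
  = (1/3)    [7 ≡ 1 mod 3]
  = 1    [(1/3) = 1]

1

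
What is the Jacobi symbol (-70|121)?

1

(-70|121)
  = (51|121)    [-70 ≡ 51 mod 121]
  = (121|51)    [QR: 121 ≡ 1 mod 4, sign kept]
  = (19|51)    [121 ≡ 19 mod 51]
  = -(51|19)    [QR: both ≡ 3 mod 4, sign flips]
  = -(13|19)    [51 ≡ 13 mod 19]
  = -(19|13)    [QR: 13 ≡ 1 mod 4, sign kept]
  = -(6|13)    [19 ≡ 6 mod 13]
  = (3|13)    [13 ≡ 5 mod 8 ⇒ (2|13) = -1]
  = (13|3)    [QR: 13 ≡ 1 mod 4, sign kept]
  = (1|3)    [13 ≡ 1 mod 3]
  = 1    [(1|3) = 1]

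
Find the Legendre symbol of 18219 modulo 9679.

Reduce the numerator: 18219 ≡ 8540 (mod 9679), so (18219|9679) = (8540|9679).
Factor out 2: 8540 = 2^2·2135. Since 9679 ≡ 7 (mod 8), (2|9679) = +1, and (2|9679)^2 = +1. Now have (2135|9679).
Both 2135 ≡ 3 and 9679 ≡ 3 (mod 4), so reciprocity gives (2135|9679) = -(9679|2135). Reduce: 9679 ≡ 1139 (mod 2135). Now have -(1139|2135).
Both 1139 ≡ 3 and 2135 ≡ 3 (mod 4), so reciprocity gives (1139|2135) = -(2135|1139). Reduce: 2135 ≡ 996 (mod 1139). Now have (996|1139).
Factor out 2: 996 = 2^2·249. Since 1139 ≡ 3 (mod 8), (2|1139) = -1, and (2|1139)^2 = +1. Now have (249|1139).
249 ≡ 1 (mod 4), so quadratic reciprocity gives (249|1139) = (1139|249). Reduce: 1139 ≡ 143 (mod 249). Now have (143|249).
249 ≡ 1 (mod 4), so quadratic reciprocity gives (143|249) = (249|143). Reduce: 249 ≡ 106 (mod 143). Now have (106|143).
Factor out 2: 106 = 2·53. Since 143 ≡ 7 (mod 8), (2|143) = +1. Now have (53|143).
53 ≡ 1 (mod 4), so quadratic reciprocity gives (53|143) = (143|53). Reduce: 143 ≡ 37 (mod 53). Now have (37|53).
37 ≡ 1 (mod 4), so quadratic reciprocity gives (37|53) = (53|37). Reduce: 53 ≡ 16 (mod 37). Now have (16|37).
Factor out 2: 16 = 2^4. Since 37 ≡ 5 (mod 8), (2|37) = -1, and (2|37)^4 = +1. Now have (1|37).
(1|37) = 1. Collecting the sign factors: 1.

1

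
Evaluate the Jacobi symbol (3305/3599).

-1

3305 ≡ 1 (mod 4), so quadratic reciprocity gives (3305/3599) = (3599/3305). Reduce: 3599 ≡ 294 (mod 3305). Now have (294/3305).
Factor out 2: 294 = 2·147. Since 3305 ≡ 1 (mod 8), (2/3305) = +1. Now have (147/3305).
3305 ≡ 1 (mod 4), so quadratic reciprocity gives (147/3305) = (3305/147). Reduce: 3305 ≡ 71 (mod 147). Now have (71/147).
Both 71 ≡ 3 and 147 ≡ 3 (mod 4), so reciprocity gives (71/147) = -(147/71). Reduce: 147 ≡ 5 (mod 71). Now have -(5/71).
5 ≡ 1 (mod 4), so quadratic reciprocity gives (5/71) = (71/5). Reduce: 71 ≡ 1 (mod 5). Now have -(1/5).
(1/5) = 1. Collecting the sign factors: -1.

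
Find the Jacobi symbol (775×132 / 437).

-1

By multiplicativity, (775·132 / 437) = (775 / 437)·(132 / 437).
First factor (775 / 437):
(775 / 437)
  = (338 / 437)    [775 ≡ 338 mod 437]
  = -(169 / 437)    [437 ≡ 5 mod 8 ⇒ (2 / 437) = -1]
  = -(437 / 169)    [QR: 169 ≡ 1 mod 4, sign kept]
  = -(99 / 169)    [437 ≡ 99 mod 169]
  = -(169 / 99)    [QR: 169 ≡ 1 mod 4, sign kept]
  = -(70 / 99)    [169 ≡ 70 mod 99]
  = (35 / 99)    [99 ≡ 3 mod 8 ⇒ (2 / 99) = -1]
  = -(99 / 35)    [QR: both ≡ 3 mod 4, sign flips]
  = -(29 / 35)    [99 ≡ 29 mod 35]
  = -(35 / 29)    [QR: 29 ≡ 1 mod 4, sign kept]
  = -(6 / 29)    [35 ≡ 6 mod 29]
  = (3 / 29)    [29 ≡ 5 mod 8 ⇒ (2 / 29) = -1]
  = (29 / 3)    [QR: 29 ≡ 1 mod 4, sign kept]
  = (2 / 3)    [29 ≡ 2 mod 3]
  = -(1 / 3)    [3 ≡ 3 mod 8 ⇒ (2 / 3) = -1]
  = -1    [(1 / 3) = 1]
Second factor (132 / 437):
(132 / 437)
  = (33 / 437)    [437 ≡ 5 mod 8 ⇒ (2 / 437)^2 = +1]
  = (437 / 33)    [QR: 33 ≡ 1 mod 4, sign kept]
  = (8 / 33)    [437 ≡ 8 mod 33]
  = (1 / 33)    [33 ≡ 1 mod 8 ⇒ (2 / 33)^3 = +1]
  = 1    [(1 / 33) = 1]
Product: (-1)·(1) = -1.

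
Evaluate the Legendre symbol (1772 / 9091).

-1

Factor out 2: 1772 = 2^2·443. Since 9091 ≡ 3 (mod 8), (2 / 9091) = -1, and (2 / 9091)^2 = +1. Now have (443 / 9091).
Both 443 ≡ 3 and 9091 ≡ 3 (mod 4), so reciprocity gives (443 / 9091) = -(9091 / 443). Reduce: 9091 ≡ 231 (mod 443). Now have -(231 / 443).
Both 231 ≡ 3 and 443 ≡ 3 (mod 4), so reciprocity gives (231 / 443) = -(443 / 231). Reduce: 443 ≡ 212 (mod 231). Now have (212 / 231).
Factor out 2: 212 = 2^2·53. Since 231 ≡ 7 (mod 8), (2 / 231) = +1, and (2 / 231)^2 = +1. Now have (53 / 231).
53 ≡ 1 (mod 4), so quadratic reciprocity gives (53 / 231) = (231 / 53). Reduce: 231 ≡ 19 (mod 53). Now have (19 / 53).
53 ≡ 1 (mod 4), so quadratic reciprocity gives (19 / 53) = (53 / 19). Reduce: 53 ≡ 15 (mod 19). Now have (15 / 19).
Both 15 ≡ 3 and 19 ≡ 3 (mod 4), so reciprocity gives (15 / 19) = -(19 / 15). Reduce: 19 ≡ 4 (mod 15). Now have -(4 / 15).
Factor out 2: 4 = 2^2. Since 15 ≡ 7 (mod 8), (2 / 15) = +1, and (2 / 15)^2 = +1. Now have -(1 / 15).
(1 / 15) = 1. Collecting the sign factors: -1.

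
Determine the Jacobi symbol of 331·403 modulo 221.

By multiplicativity, (331·403 / 221) = (331 / 221)·(403 / 221).
First factor (331 / 221):
(331 / 221)
  = (110 / 221)    [331 ≡ 110 mod 221]
  = -(55 / 221)    [221 ≡ 5 mod 8 ⇒ (2 / 221) = -1]
  = -(221 / 55)    [QR: 221 ≡ 1 mod 4, sign kept]
  = -(1 / 55)    [221 ≡ 1 mod 55]
  = -1    [(1 / 55) = 1]
Second factor (403 / 221):
(403 / 221)
  = (182 / 221)    [403 ≡ 182 mod 221]
  = -(91 / 221)    [221 ≡ 5 mod 8 ⇒ (2 / 221) = -1]
  = -(221 / 91)    [QR: 221 ≡ 1 mod 4, sign kept]
  = -(39 / 91)    [221 ≡ 39 mod 91]
  = (91 / 39)    [QR: both ≡ 3 mod 4, sign flips]
  = (13 / 39)    [91 ≡ 13 mod 39]
  = (39 / 13)    [QR: 13 ≡ 1 mod 4, sign kept]
  = (0 / 13)    [39 ≡ 0 mod 13]
  = 0    [numerator 0, gcd > 1]
Product: (-1)·(0) = 0.

0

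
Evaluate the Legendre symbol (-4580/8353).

1

Pull out -1: (-4580/8353) = (-1/8353)·(4580/8353). Since 8353 ≡ 1 (mod 4), (-1/8353) = +1. Now have (4580/8353).
Factor out 2: 4580 = 2^2·1145. Since 8353 ≡ 1 (mod 8), (2/8353) = +1, and (2/8353)^2 = +1. Now have (1145/8353).
1145 ≡ 1 (mod 4), so quadratic reciprocity gives (1145/8353) = (8353/1145). Reduce: 8353 ≡ 338 (mod 1145). Now have (338/1145).
Factor out 2: 338 = 2·169. Since 1145 ≡ 1 (mod 8), (2/1145) = +1. Now have (169/1145).
169 ≡ 1 (mod 4), so quadratic reciprocity gives (169/1145) = (1145/169). Reduce: 1145 ≡ 131 (mod 169). Now have (131/169).
169 ≡ 1 (mod 4), so quadratic reciprocity gives (131/169) = (169/131). Reduce: 169 ≡ 38 (mod 131). Now have (38/131).
Factor out 2: 38 = 2·19. Since 131 ≡ 3 (mod 8), (2/131) = -1. Now have -(19/131).
Both 19 ≡ 3 and 131 ≡ 3 (mod 4), so reciprocity gives (19/131) = -(131/19). Reduce: 131 ≡ 17 (mod 19). Now have (17/19).
17 ≡ 1 (mod 4), so quadratic reciprocity gives (17/19) = (19/17). Reduce: 19 ≡ 2 (mod 17). Now have (2/17).
Factor out 2: 2 = 2. Since 17 ≡ 1 (mod 8), (2/17) = +1. Now have (1/17).
(1/17) = 1. Collecting the sign factors: 1.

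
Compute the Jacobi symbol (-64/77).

Reduce the numerator: -64 ≡ 13 (mod 77), so (-64/77) = (13/77).
13 ≡ 1 (mod 4), so quadratic reciprocity gives (13/77) = (77/13). Reduce: 77 ≡ 12 (mod 13). Now have (12/13).
Factor out 2: 12 = 2^2·3. Since 13 ≡ 5 (mod 8), (2/13) = -1, and (2/13)^2 = +1. Now have (3/13).
13 ≡ 1 (mod 4), so quadratic reciprocity gives (3/13) = (13/3). Reduce: 13 ≡ 1 (mod 3). Now have (1/3).
(1/3) = 1. Collecting the sign factors: 1.

1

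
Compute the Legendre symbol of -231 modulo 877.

-1

Pull out -1: (-231|877) = (-1|877)·(231|877). Since 877 ≡ 1 (mod 4), (-1|877) = +1. Now have (231|877).
877 ≡ 1 (mod 4), so quadratic reciprocity gives (231|877) = (877|231). Reduce: 877 ≡ 184 (mod 231). Now have (184|231).
Factor out 2: 184 = 2^3·23. Since 231 ≡ 7 (mod 8), (2|231) = +1, and (2|231)^3 = +1. Now have (23|231).
Both 23 ≡ 3 and 231 ≡ 3 (mod 4), so reciprocity gives (23|231) = -(231|23). Reduce: 231 ≡ 1 (mod 23). Now have -(1|23).
(1|23) = 1. Collecting the sign factors: -1.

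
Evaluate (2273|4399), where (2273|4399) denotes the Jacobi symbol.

(2273|4399)
  = (4399|2273)    [QR: 2273 ≡ 1 mod 4, sign kept]
  = (2126|2273)    [4399 ≡ 2126 mod 2273]
  = (1063|2273)    [2273 ≡ 1 mod 8 ⇒ (2|2273) = +1]
  = (2273|1063)    [QR: 2273 ≡ 1 mod 4, sign kept]
  = (147|1063)    [2273 ≡ 147 mod 1063]
  = -(1063|147)    [QR: both ≡ 3 mod 4, sign flips]
  = -(34|147)    [1063 ≡ 34 mod 147]
  = (17|147)    [147 ≡ 3 mod 8 ⇒ (2|147) = -1]
  = (147|17)    [QR: 17 ≡ 1 mod 4, sign kept]
  = (11|17)    [147 ≡ 11 mod 17]
  = (17|11)    [QR: 17 ≡ 1 mod 4, sign kept]
  = (6|11)    [17 ≡ 6 mod 11]
  = -(3|11)    [11 ≡ 3 mod 8 ⇒ (2|11) = -1]
  = (11|3)    [QR: both ≡ 3 mod 4, sign flips]
  = (2|3)    [11 ≡ 2 mod 3]
  = -(1|3)    [3 ≡ 3 mod 8 ⇒ (2|3) = -1]
  = -1    [(1|3) = 1]

-1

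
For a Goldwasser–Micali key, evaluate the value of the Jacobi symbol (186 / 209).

1

Factor out 2: 186 = 2·93. Since 209 ≡ 1 (mod 8), (2 / 209) = +1. Now have (93 / 209).
93 ≡ 1 (mod 4), so quadratic reciprocity gives (93 / 209) = (209 / 93). Reduce: 209 ≡ 23 (mod 93). Now have (23 / 93).
93 ≡ 1 (mod 4), so quadratic reciprocity gives (23 / 93) = (93 / 23). Reduce: 93 ≡ 1 (mod 23). Now have (1 / 23).
(1 / 23) = 1. Collecting the sign factors: 1.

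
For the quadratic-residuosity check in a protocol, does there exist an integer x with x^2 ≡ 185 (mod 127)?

(185|127)
  = (58|127)    [185 ≡ 58 mod 127]
  = (29|127)    [127 ≡ 7 mod 8 ⇒ (2|127) = +1]
  = (127|29)    [QR: 29 ≡ 1 mod 4, sign kept]
  = (11|29)    [127 ≡ 11 mod 29]
  = (29|11)    [QR: 29 ≡ 1 mod 4, sign kept]
  = (7|11)    [29 ≡ 7 mod 11]
  = -(11|7)    [QR: both ≡ 3 mod 4, sign flips]
  = -(4|7)    [11 ≡ 4 mod 7]
  = -(1|7)    [7 ≡ 7 mod 8 ⇒ (2|7)^2 = +1]
  = -1    [(1|7) = 1]
(185|127) = -1, and 127 is prime, so 185 is not a quadratic residue mod 127.

no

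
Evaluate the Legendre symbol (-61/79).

(-61/79)
  = (18/79)    [-61 ≡ 18 mod 79]
  = (9/79)    [79 ≡ 7 mod 8 ⇒ (2/79) = +1]
  = (79/9)    [QR: 9 ≡ 1 mod 4, sign kept]
  = (7/9)    [79 ≡ 7 mod 9]
  = (9/7)    [QR: 9 ≡ 1 mod 4, sign kept]
  = (2/7)    [9 ≡ 2 mod 7]
  = (1/7)    [7 ≡ 7 mod 8 ⇒ (2/7) = +1]
  = 1    [(1/7) = 1]

1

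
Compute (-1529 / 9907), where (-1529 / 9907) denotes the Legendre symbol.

(-1529 / 9907)
  = (8378 / 9907)    [-1529 ≡ 8378 mod 9907]
  = -(4189 / 9907)    [9907 ≡ 3 mod 8 ⇒ (2 / 9907) = -1]
  = -(9907 / 4189)    [QR: 4189 ≡ 1 mod 4, sign kept]
  = -(1529 / 4189)    [9907 ≡ 1529 mod 4189]
  = -(4189 / 1529)    [QR: 1529 ≡ 1 mod 4, sign kept]
  = -(1131 / 1529)    [4189 ≡ 1131 mod 1529]
  = -(1529 / 1131)    [QR: 1529 ≡ 1 mod 4, sign kept]
  = -(398 / 1131)    [1529 ≡ 398 mod 1131]
  = (199 / 1131)    [1131 ≡ 3 mod 8 ⇒ (2 / 1131) = -1]
  = -(1131 / 199)    [QR: both ≡ 3 mod 4, sign flips]
  = -(136 / 199)    [1131 ≡ 136 mod 199]
  = -(17 / 199)    [199 ≡ 7 mod 8 ⇒ (2 / 199)^3 = +1]
  = -(199 / 17)    [QR: 17 ≡ 1 mod 4, sign kept]
  = -(12 / 17)    [199 ≡ 12 mod 17]
  = -(3 / 17)    [17 ≡ 1 mod 8 ⇒ (2 / 17)^2 = +1]
  = -(17 / 3)    [QR: 17 ≡ 1 mod 4, sign kept]
  = -(2 / 3)    [17 ≡ 2 mod 3]
  = (1 / 3)    [3 ≡ 3 mod 8 ⇒ (2 / 3) = -1]
  = 1    [(1 / 3) = 1]

1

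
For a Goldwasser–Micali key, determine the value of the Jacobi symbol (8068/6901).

(8068/6901)
  = (1167/6901)    [8068 ≡ 1167 mod 6901]
  = (6901/1167)    [QR: 6901 ≡ 1 mod 4, sign kept]
  = (1066/1167)    [6901 ≡ 1066 mod 1167]
  = (533/1167)    [1167 ≡ 7 mod 8 ⇒ (2/1167) = +1]
  = (1167/533)    [QR: 533 ≡ 1 mod 4, sign kept]
  = (101/533)    [1167 ≡ 101 mod 533]
  = (533/101)    [QR: 101 ≡ 1 mod 4, sign kept]
  = (28/101)    [533 ≡ 28 mod 101]
  = (7/101)    [101 ≡ 5 mod 8 ⇒ (2/101)^2 = +1]
  = (101/7)    [QR: 101 ≡ 1 mod 4, sign kept]
  = (3/7)    [101 ≡ 3 mod 7]
  = -(7/3)    [QR: both ≡ 3 mod 4, sign flips]
  = -(1/3)    [7 ≡ 1 mod 3]
  = -1    [(1/3) = 1]

-1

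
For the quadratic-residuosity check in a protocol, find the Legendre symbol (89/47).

1

(89/47)
  = (42/47)    [89 ≡ 42 mod 47]
  = (21/47)    [47 ≡ 7 mod 8 ⇒ (2/47) = +1]
  = (47/21)    [QR: 21 ≡ 1 mod 4, sign kept]
  = (5/21)    [47 ≡ 5 mod 21]
  = (21/5)    [QR: 5 ≡ 1 mod 4, sign kept]
  = (1/5)    [21 ≡ 1 mod 5]
  = 1    [(1/5) = 1]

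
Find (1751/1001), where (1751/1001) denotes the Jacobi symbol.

(1751/1001)
  = (750/1001)    [1751 ≡ 750 mod 1001]
  = (375/1001)    [1001 ≡ 1 mod 8 ⇒ (2/1001) = +1]
  = (1001/375)    [QR: 1001 ≡ 1 mod 4, sign kept]
  = (251/375)    [1001 ≡ 251 mod 375]
  = -(375/251)    [QR: both ≡ 3 mod 4, sign flips]
  = -(124/251)    [375 ≡ 124 mod 251]
  = -(31/251)    [251 ≡ 3 mod 8 ⇒ (2/251)^2 = +1]
  = (251/31)    [QR: both ≡ 3 mod 4, sign flips]
  = (3/31)    [251 ≡ 3 mod 31]
  = -(31/3)    [QR: both ≡ 3 mod 4, sign flips]
  = -(1/3)    [31 ≡ 1 mod 3]
  = -1    [(1/3) = 1]

-1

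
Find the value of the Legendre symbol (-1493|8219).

1

(-1493|8219)
  = -(1493|8219)    [8219 ≡ 3 mod 4 ⇒ (-1|8219) = -1]
  = -(8219|1493)    [QR: 1493 ≡ 1 mod 4, sign kept]
  = -(754|1493)    [8219 ≡ 754 mod 1493]
  = (377|1493)    [1493 ≡ 5 mod 8 ⇒ (2|1493) = -1]
  = (1493|377)    [QR: 377 ≡ 1 mod 4, sign kept]
  = (362|377)    [1493 ≡ 362 mod 377]
  = (181|377)    [377 ≡ 1 mod 8 ⇒ (2|377) = +1]
  = (377|181)    [QR: 181 ≡ 1 mod 4, sign kept]
  = (15|181)    [377 ≡ 15 mod 181]
  = (181|15)    [QR: 181 ≡ 1 mod 4, sign kept]
  = (1|15)    [181 ≡ 1 mod 15]
  = 1    [(1|15) = 1]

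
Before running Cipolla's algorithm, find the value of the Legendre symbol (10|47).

-1

(10|47)
  = (5|47)    [47 ≡ 7 mod 8 ⇒ (2|47) = +1]
  = (47|5)    [QR: 5 ≡ 1 mod 4, sign kept]
  = (2|5)    [47 ≡ 2 mod 5]
  = -(1|5)    [5 ≡ 5 mod 8 ⇒ (2|5) = -1]
  = -1    [(1|5) = 1]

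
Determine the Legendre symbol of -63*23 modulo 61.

By multiplicativity, (-63·23 / 61) = (-63 / 61)·(23 / 61).
First factor (-63 / 61):
Reduce the numerator: -63 ≡ 59 (mod 61), so (-63 / 61) = (59 / 61).
61 ≡ 1 (mod 4), so quadratic reciprocity gives (59 / 61) = (61 / 59). Reduce: 61 ≡ 2 (mod 59). Now have (2 / 59).
Factor out 2: 2 = 2. Since 59 ≡ 3 (mod 8), (2 / 59) = -1. Now have -(1 / 59).
(1 / 59) = 1. Collecting the sign factors: -1.
Second factor (23 / 61):
61 ≡ 1 (mod 4), so quadratic reciprocity gives (23 / 61) = (61 / 23). Reduce: 61 ≡ 15 (mod 23). Now have (15 / 23).
Both 15 ≡ 3 and 23 ≡ 3 (mod 4), so reciprocity gives (15 / 23) = -(23 / 15). Reduce: 23 ≡ 8 (mod 15). Now have -(8 / 15).
Factor out 2: 8 = 2^3. Since 15 ≡ 7 (mod 8), (2 / 15) = +1, and (2 / 15)^3 = +1. Now have -(1 / 15).
(1 / 15) = 1. Collecting the sign factors: -1.
Product: (-1)·(-1) = 1.

1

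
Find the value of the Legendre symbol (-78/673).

Reduce the numerator: -78 ≡ 595 (mod 673), so (-78/673) = (595/673).
673 ≡ 1 (mod 4), so quadratic reciprocity gives (595/673) = (673/595). Reduce: 673 ≡ 78 (mod 595). Now have (78/595).
Factor out 2: 78 = 2·39. Since 595 ≡ 3 (mod 8), (2/595) = -1. Now have -(39/595).
Both 39 ≡ 3 and 595 ≡ 3 (mod 4), so reciprocity gives (39/595) = -(595/39). Reduce: 595 ≡ 10 (mod 39). Now have (10/39).
Factor out 2: 10 = 2·5. Since 39 ≡ 7 (mod 8), (2/39) = +1. Now have (5/39).
5 ≡ 1 (mod 4), so quadratic reciprocity gives (5/39) = (39/5). Reduce: 39 ≡ 4 (mod 5). Now have (4/5).
Factor out 2: 4 = 2^2. Since 5 ≡ 5 (mod 8), (2/5) = -1, and (2/5)^2 = +1. Now have (1/5).
(1/5) = 1. Collecting the sign factors: 1.

1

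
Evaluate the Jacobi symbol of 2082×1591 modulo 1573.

By multiplicativity, (2082·1591/1573) = (2082/1573)·(1591/1573).
First factor (2082/1573):
(2082/1573)
  = (509/1573)    [2082 ≡ 509 mod 1573]
  = (1573/509)    [QR: 509 ≡ 1 mod 4, sign kept]
  = (46/509)    [1573 ≡ 46 mod 509]
  = -(23/509)    [509 ≡ 5 mod 8 ⇒ (2/509) = -1]
  = -(509/23)    [QR: 509 ≡ 1 mod 4, sign kept]
  = -(3/23)    [509 ≡ 3 mod 23]
  = (23/3)    [QR: both ≡ 3 mod 4, sign flips]
  = (2/3)    [23 ≡ 2 mod 3]
  = -(1/3)    [3 ≡ 3 mod 8 ⇒ (2/3) = -1]
  = -1    [(1/3) = 1]
Second factor (1591/1573):
(1591/1573)
  = (18/1573)    [1591 ≡ 18 mod 1573]
  = -(9/1573)    [1573 ≡ 5 mod 8 ⇒ (2/1573) = -1]
  = -(1573/9)    [QR: 9 ≡ 1 mod 4, sign kept]
  = -(7/9)    [1573 ≡ 7 mod 9]
  = -(9/7)    [QR: 9 ≡ 1 mod 4, sign kept]
  = -(2/7)    [9 ≡ 2 mod 7]
  = -(1/7)    [7 ≡ 7 mod 8 ⇒ (2/7) = +1]
  = -1    [(1/7) = 1]
Product: (-1)·(-1) = 1.

1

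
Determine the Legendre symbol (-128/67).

1

(-128/67)
  = (6/67)    [-128 ≡ 6 mod 67]
  = -(3/67)    [67 ≡ 3 mod 8 ⇒ (2/67) = -1]
  = (67/3)    [QR: both ≡ 3 mod 4, sign flips]
  = (1/3)    [67 ≡ 1 mod 3]
  = 1    [(1/3) = 1]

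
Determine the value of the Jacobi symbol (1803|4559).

(1803|4559)
  = -(4559|1803)    [QR: both ≡ 3 mod 4, sign flips]
  = -(953|1803)    [4559 ≡ 953 mod 1803]
  = -(1803|953)    [QR: 953 ≡ 1 mod 4, sign kept]
  = -(850|953)    [1803 ≡ 850 mod 953]
  = -(425|953)    [953 ≡ 1 mod 8 ⇒ (2|953) = +1]
  = -(953|425)    [QR: 425 ≡ 1 mod 4, sign kept]
  = -(103|425)    [953 ≡ 103 mod 425]
  = -(425|103)    [QR: 425 ≡ 1 mod 4, sign kept]
  = -(13|103)    [425 ≡ 13 mod 103]
  = -(103|13)    [QR: 13 ≡ 1 mod 4, sign kept]
  = -(12|13)    [103 ≡ 12 mod 13]
  = -(3|13)    [13 ≡ 5 mod 8 ⇒ (2|13)^2 = +1]
  = -(13|3)    [QR: 13 ≡ 1 mod 4, sign kept]
  = -(1|3)    [13 ≡ 1 mod 3]
  = -1    [(1|3) = 1]

-1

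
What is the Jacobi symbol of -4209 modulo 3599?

(-4209/3599)
  = -(4209/3599)    [3599 ≡ 3 mod 4 ⇒ (-1/3599) = -1]
  = -(610/3599)    [4209 ≡ 610 mod 3599]
  = -(305/3599)    [3599 ≡ 7 mod 8 ⇒ (2/3599) = +1]
  = -(3599/305)    [QR: 305 ≡ 1 mod 4, sign kept]
  = -(244/305)    [3599 ≡ 244 mod 305]
  = -(61/305)    [305 ≡ 1 mod 8 ⇒ (2/305)^2 = +1]
  = -(305/61)    [QR: 61 ≡ 1 mod 4, sign kept]
  = -(0/61)    [305 ≡ 0 mod 61]
  = 0    [numerator 0, gcd > 1]

0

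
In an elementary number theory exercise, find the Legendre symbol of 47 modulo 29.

(47/29)
  = (18/29)    [47 ≡ 18 mod 29]
  = -(9/29)    [29 ≡ 5 mod 8 ⇒ (2/29) = -1]
  = -(29/9)    [QR: 9 ≡ 1 mod 4, sign kept]
  = -(2/9)    [29 ≡ 2 mod 9]
  = -(1/9)    [9 ≡ 1 mod 8 ⇒ (2/9) = +1]
  = -1    [(1/9) = 1]

-1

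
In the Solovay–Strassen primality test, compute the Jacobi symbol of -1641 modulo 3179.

(-1641|3179)
  = (1538|3179)    [-1641 ≡ 1538 mod 3179]
  = -(769|3179)    [3179 ≡ 3 mod 8 ⇒ (2|3179) = -1]
  = -(3179|769)    [QR: 769 ≡ 1 mod 4, sign kept]
  = -(103|769)    [3179 ≡ 103 mod 769]
  = -(769|103)    [QR: 769 ≡ 1 mod 4, sign kept]
  = -(48|103)    [769 ≡ 48 mod 103]
  = -(3|103)    [103 ≡ 7 mod 8 ⇒ (2|103)^4 = +1]
  = (103|3)    [QR: both ≡ 3 mod 4, sign flips]
  = (1|3)    [103 ≡ 1 mod 3]
  = 1    [(1|3) = 1]

1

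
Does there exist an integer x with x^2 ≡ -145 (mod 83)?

yes

Pull out -1: (-145/83) = (-1/83)·(145/83). Since 83 ≡ 3 (mod 4), (-1/83) = -1. Now have -(145/83).
Reduce the numerator: 145 ≡ 62 (mod 83), so (145/83) = (62/83).
Factor out 2: 62 = 2·31. Since 83 ≡ 3 (mod 8), (2/83) = -1. Now have (31/83).
Both 31 ≡ 3 and 83 ≡ 3 (mod 4), so reciprocity gives (31/83) = -(83/31). Reduce: 83 ≡ 21 (mod 31). Now have -(21/31).
21 ≡ 1 (mod 4), so quadratic reciprocity gives (21/31) = (31/21). Reduce: 31 ≡ 10 (mod 21). Now have -(10/21).
Factor out 2: 10 = 2·5. Since 21 ≡ 5 (mod 8), (2/21) = -1. Now have (5/21).
5 ≡ 1 (mod 4), so quadratic reciprocity gives (5/21) = (21/5). Reduce: 21 ≡ 1 (mod 5). Now have (1/5).
(1/5) = 1. Collecting the sign factors: 1.
(-145/83) = 1, and 83 is prime, so -145 is a quadratic residue mod 83.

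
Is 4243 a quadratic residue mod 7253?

no

7253 ≡ 1 (mod 4), so quadratic reciprocity gives (4243/7253) = (7253/4243). Reduce: 7253 ≡ 3010 (mod 4243). Now have (3010/4243).
Factor out 2: 3010 = 2·1505. Since 4243 ≡ 3 (mod 8), (2/4243) = -1. Now have -(1505/4243).
1505 ≡ 1 (mod 4), so quadratic reciprocity gives (1505/4243) = (4243/1505). Reduce: 4243 ≡ 1233 (mod 1505). Now have -(1233/1505).
1233 ≡ 1 (mod 4), so quadratic reciprocity gives (1233/1505) = (1505/1233). Reduce: 1505 ≡ 272 (mod 1233). Now have -(272/1233).
Factor out 2: 272 = 2^4·17. Since 1233 ≡ 1 (mod 8), (2/1233) = +1, and (2/1233)^4 = +1. Now have -(17/1233).
17 ≡ 1 (mod 4), so quadratic reciprocity gives (17/1233) = (1233/17). Reduce: 1233 ≡ 9 (mod 17). Now have -(9/17).
9 ≡ 1 (mod 4), so quadratic reciprocity gives (9/17) = (17/9). Reduce: 17 ≡ 8 (mod 9). Now have -(8/9).
Factor out 2: 8 = 2^3. Since 9 ≡ 1 (mod 8), (2/9) = +1, and (2/9)^3 = +1. Now have -(1/9).
(1/9) = 1. Collecting the sign factors: -1.
(4243/7253) = -1, and 7253 is prime, so 4243 is not a quadratic residue mod 7253.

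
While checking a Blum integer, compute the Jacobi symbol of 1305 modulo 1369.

1

1305 ≡ 1 (mod 4), so quadratic reciprocity gives (1305/1369) = (1369/1305). Reduce: 1369 ≡ 64 (mod 1305). Now have (64/1305).
Factor out 2: 64 = 2^6. Since 1305 ≡ 1 (mod 8), (2/1305) = +1, and (2/1305)^6 = +1. Now have (1/1305).
(1/1305) = 1. Collecting the sign factors: 1.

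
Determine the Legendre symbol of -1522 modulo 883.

(-1522/883)
  = -(1522/883)    [883 ≡ 3 mod 4 ⇒ (-1/883) = -1]
  = -(639/883)    [1522 ≡ 639 mod 883]
  = (883/639)    [QR: both ≡ 3 mod 4, sign flips]
  = (244/639)    [883 ≡ 244 mod 639]
  = (61/639)    [639 ≡ 7 mod 8 ⇒ (2/639)^2 = +1]
  = (639/61)    [QR: 61 ≡ 1 mod 4, sign kept]
  = (29/61)    [639 ≡ 29 mod 61]
  = (61/29)    [QR: 29 ≡ 1 mod 4, sign kept]
  = (3/29)    [61 ≡ 3 mod 29]
  = (29/3)    [QR: 29 ≡ 1 mod 4, sign kept]
  = (2/3)    [29 ≡ 2 mod 3]
  = -(1/3)    [3 ≡ 3 mod 8 ⇒ (2/3) = -1]
  = -1    [(1/3) = 1]

-1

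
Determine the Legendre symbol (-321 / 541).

-1

(-321 / 541)
  = (220 / 541)    [-321 ≡ 220 mod 541]
  = (55 / 541)    [541 ≡ 5 mod 8 ⇒ (2 / 541)^2 = +1]
  = (541 / 55)    [QR: 541 ≡ 1 mod 4, sign kept]
  = (46 / 55)    [541 ≡ 46 mod 55]
  = (23 / 55)    [55 ≡ 7 mod 8 ⇒ (2 / 55) = +1]
  = -(55 / 23)    [QR: both ≡ 3 mod 4, sign flips]
  = -(9 / 23)    [55 ≡ 9 mod 23]
  = -(23 / 9)    [QR: 9 ≡ 1 mod 4, sign kept]
  = -(5 / 9)    [23 ≡ 5 mod 9]
  = -(9 / 5)    [QR: 5 ≡ 1 mod 4, sign kept]
  = -(4 / 5)    [9 ≡ 4 mod 5]
  = -(1 / 5)    [5 ≡ 5 mod 8 ⇒ (2 / 5)^2 = +1]
  = -1    [(1 / 5) = 1]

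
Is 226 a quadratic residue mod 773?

(226|773)
  = -(113|773)    [773 ≡ 5 mod 8 ⇒ (2|773) = -1]
  = -(773|113)    [QR: 113 ≡ 1 mod 4, sign kept]
  = -(95|113)    [773 ≡ 95 mod 113]
  = -(113|95)    [QR: 113 ≡ 1 mod 4, sign kept]
  = -(18|95)    [113 ≡ 18 mod 95]
  = -(9|95)    [95 ≡ 7 mod 8 ⇒ (2|95) = +1]
  = -(95|9)    [QR: 9 ≡ 1 mod 4, sign kept]
  = -(5|9)    [95 ≡ 5 mod 9]
  = -(9|5)    [QR: 5 ≡ 1 mod 4, sign kept]
  = -(4|5)    [9 ≡ 4 mod 5]
  = -(1|5)    [5 ≡ 5 mod 8 ⇒ (2|5)^2 = +1]
  = -1    [(1|5) = 1]
(226|773) = -1, and 773 is prime, so 226 is not a quadratic residue mod 773.

no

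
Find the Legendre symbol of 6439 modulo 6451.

1

Both 6439 ≡ 3 and 6451 ≡ 3 (mod 4), so reciprocity gives (6439|6451) = -(6451|6439). Reduce: 6451 ≡ 12 (mod 6439). Now have -(12|6439).
Factor out 2: 12 = 2^2·3. Since 6439 ≡ 7 (mod 8), (2|6439) = +1, and (2|6439)^2 = +1. Now have -(3|6439).
Both 3 ≡ 3 and 6439 ≡ 3 (mod 4), so reciprocity gives (3|6439) = -(6439|3). Reduce: 6439 ≡ 1 (mod 3). Now have (1|3).
(1|3) = 1. Collecting the sign factors: 1.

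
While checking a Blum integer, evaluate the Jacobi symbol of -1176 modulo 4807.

1

Reduce the numerator: -1176 ≡ 3631 (mod 4807), so (-1176 / 4807) = (3631 / 4807).
Both 3631 ≡ 3 and 4807 ≡ 3 (mod 4), so reciprocity gives (3631 / 4807) = -(4807 / 3631). Reduce: 4807 ≡ 1176 (mod 3631). Now have -(1176 / 3631).
Factor out 2: 1176 = 2^3·147. Since 3631 ≡ 7 (mod 8), (2 / 3631) = +1, and (2 / 3631)^3 = +1. Now have -(147 / 3631).
Both 147 ≡ 3 and 3631 ≡ 3 (mod 4), so reciprocity gives (147 / 3631) = -(3631 / 147). Reduce: 3631 ≡ 103 (mod 147). Now have (103 / 147).
Both 103 ≡ 3 and 147 ≡ 3 (mod 4), so reciprocity gives (103 / 147) = -(147 / 103). Reduce: 147 ≡ 44 (mod 103). Now have -(44 / 103).
Factor out 2: 44 = 2^2·11. Since 103 ≡ 7 (mod 8), (2 / 103) = +1, and (2 / 103)^2 = +1. Now have -(11 / 103).
Both 11 ≡ 3 and 103 ≡ 3 (mod 4), so reciprocity gives (11 / 103) = -(103 / 11). Reduce: 103 ≡ 4 (mod 11). Now have (4 / 11).
Factor out 2: 4 = 2^2. Since 11 ≡ 3 (mod 8), (2 / 11) = -1, and (2 / 11)^2 = +1. Now have (1 / 11).
(1 / 11) = 1. Collecting the sign factors: 1.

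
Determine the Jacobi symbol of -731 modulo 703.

-1

Reduce the numerator: -731 ≡ 675 (mod 703), so (-731 / 703) = (675 / 703).
Both 675 ≡ 3 and 703 ≡ 3 (mod 4), so reciprocity gives (675 / 703) = -(703 / 675). Reduce: 703 ≡ 28 (mod 675). Now have -(28 / 675).
Factor out 2: 28 = 2^2·7. Since 675 ≡ 3 (mod 8), (2 / 675) = -1, and (2 / 675)^2 = +1. Now have -(7 / 675).
Both 7 ≡ 3 and 675 ≡ 3 (mod 4), so reciprocity gives (7 / 675) = -(675 / 7). Reduce: 675 ≡ 3 (mod 7). Now have (3 / 7).
Both 3 ≡ 3 and 7 ≡ 3 (mod 4), so reciprocity gives (3 / 7) = -(7 / 3). Reduce: 7 ≡ 1 (mod 3). Now have -(1 / 3).
(1 / 3) = 1. Collecting the sign factors: -1.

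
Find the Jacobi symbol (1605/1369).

(1605/1369)
  = (236/1369)    [1605 ≡ 236 mod 1369]
  = (59/1369)    [1369 ≡ 1 mod 8 ⇒ (2/1369)^2 = +1]
  = (1369/59)    [QR: 1369 ≡ 1 mod 4, sign kept]
  = (12/59)    [1369 ≡ 12 mod 59]
  = (3/59)    [59 ≡ 3 mod 8 ⇒ (2/59)^2 = +1]
  = -(59/3)    [QR: both ≡ 3 mod 4, sign flips]
  = -(2/3)    [59 ≡ 2 mod 3]
  = (1/3)    [3 ≡ 3 mod 8 ⇒ (2/3) = -1]
  = 1    [(1/3) = 1]

1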